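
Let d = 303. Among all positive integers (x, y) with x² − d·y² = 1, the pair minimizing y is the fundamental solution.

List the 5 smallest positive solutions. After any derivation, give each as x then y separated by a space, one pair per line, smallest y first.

[17; 2,2,5,2,2,34] for √303; ℓ=6 ⇒ convergent index 5
a_0=17:  p_0=17·1+0=17,  q_0=17·0+1=1
…
a_2=2:  p_2=2·35+17=87,  q_2=2·2+1=5
a_3=5:  p_3=5·87+35=470,  q_3=5·5+2=27
a_4=2:  p_4=2·470+87=1027,  q_4=2·27+5=59
a_5=2:  p_5=2·1027+470=2524,  q_5=2·59+27=145
→ (2524, 145).  Check: 2524²=6370576, 303·145²=6370575, difference 1.
(2524+145√303)^2 = 12741151 + 731960√303
(2524+145√303)^3 = 64317327724 + 3694933935√303
(2524+145√303)^4 = 324673857609601 + 18652025771920√303
(2524+145√303)^5 = 1638953568895938124 + 94155422401718225√303

2524 145
12741151 731960
64317327724 3694933935
324673857609601 18652025771920
1638953568895938124 94155422401718225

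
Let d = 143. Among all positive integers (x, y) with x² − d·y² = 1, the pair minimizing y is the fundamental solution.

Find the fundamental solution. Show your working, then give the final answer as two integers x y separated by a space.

√143 → a₀=11, period (1,22); ℓ=2 even so k=1
a_0=11:  p_0=11·1+0=11,  q_0=11·0+1=1
a_1=1:  p_1=1·11+1=12,  q_1=1·1+0=1
(x₁, y₁) = (12, 1);  12² − 143·1² = 1 ✓

12 1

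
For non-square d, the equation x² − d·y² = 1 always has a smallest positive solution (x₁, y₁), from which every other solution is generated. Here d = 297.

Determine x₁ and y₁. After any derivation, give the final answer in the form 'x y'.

48599 2820

√297 → a₀=17, period (4,3,1,1,2,1,1,3,4,34); ℓ=10 even so k=9
i=0: a=17 ⇒ p=17, q=1
i=1: a=4 ⇒ p=69, q=4
i=2: a=3 ⇒ p=224, q=13
…
i=6: a=1 ⇒ p=1844, q=107
i=7: a=1 ⇒ p=3171, q=184
i=8: a=3 ⇒ p=11357, q=659
i=9: a=4 ⇒ p=48599, q=2820
fundamental: x₁=48599, y₁=2820  (since 2361862801 − 297·7952400 = 1)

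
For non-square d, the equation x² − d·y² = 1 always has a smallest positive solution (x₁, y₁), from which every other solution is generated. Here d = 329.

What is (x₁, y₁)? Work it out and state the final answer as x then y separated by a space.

2376415 131016

√329 → a₀=18, period (7,4,2,1,1,4,1,1,2,4,7,36); ℓ=12 even so k=11
a_0=18:  p_0=18·1+0=18,  q_0=18·0+1=1
a_1=7:  p_1=7·18+1=127,  q_1=7·1+0=7
…
a_3=2:  p_3=2·526+127=1179,  q_3=2·29+7=65
a_4=1:  p_4=1·1179+526=1705,  q_4=1·65+29=94
a_5=1:  p_5=1·1705+1179=2884,  q_5=1·94+65=159
a_6=4:  p_6=4·2884+1705=13241,  q_6=4·159+94=730
a_7=1:  p_7=1·13241+2884=16125,  q_7=1·730+159=889
a_8=1:  p_8=1·16125+13241=29366,  q_8=1·889+730=1619
a_9=2:  p_9=2·29366+16125=74857,  q_9=2·1619+889=4127
a_10=4:  p_10=4·74857+29366=328794,  q_10=4·4127+1619=18127
a_11=7:  p_11=7·328794+74857=2376415,  q_11=7·18127+4127=131016
fundamental: x₁=2376415, y₁=131016  (since 5647348252225 − 329·17165192256 = 1)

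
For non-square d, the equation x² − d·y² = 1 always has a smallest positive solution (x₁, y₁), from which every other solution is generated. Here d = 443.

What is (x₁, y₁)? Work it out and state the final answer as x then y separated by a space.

442 21

d=443: √d = [21; 21,42] (ℓ=2, even), read p_1/q_1
step 0: (21, 1)  from 21·(1,0) + (0,1)
step 1: (442, 21)  from 21·(21,1) + (1,0)
fundamental: x₁=442, y₁=21  (since 195364 − 443·441 = 1)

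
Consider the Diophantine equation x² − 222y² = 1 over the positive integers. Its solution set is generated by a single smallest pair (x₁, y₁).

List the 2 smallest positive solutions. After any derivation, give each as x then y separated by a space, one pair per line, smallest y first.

149 10
44401 2980

√222 = [14; 1,8,1,28, …], period ℓ=4 (even) → k=3
k=0  a_k=14  p_k/q_k = 14/1
k=1  a_k=1  p_k/q_k = 15/1
k=2  a_k=8  p_k/q_k = 134/9
k=3  a_k=1  p_k/q_k = 149/10
fundamental: x₁=149, y₁=10  (since 22201 − 222·100 = 1)
k=2:  x_2 = 149·149+222·10·10 = 44401,  y_2 = 149·10+10·149 = 2980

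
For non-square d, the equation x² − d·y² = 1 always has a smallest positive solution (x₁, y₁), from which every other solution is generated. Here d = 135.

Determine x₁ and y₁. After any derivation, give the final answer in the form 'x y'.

√135 → a₀=11, period (1,1,1,1,1,1,1,22); ℓ=8 even so k=7
step 0: (11, 1)  from 11·(1,0) + (0,1)
…
step 3: (35, 3)  from 1·(23,2) + (12,1)
…
step 5: (93, 8)  from 1·(58,5) + (35,3)
step 6: (151, 13)  from 1·(93,8) + (58,5)
step 7: (244, 21)  from 1·(151,13) + (93,8)
fundamental: x₁=244, y₁=21  (since 59536 − 135·441 = 1)

244 21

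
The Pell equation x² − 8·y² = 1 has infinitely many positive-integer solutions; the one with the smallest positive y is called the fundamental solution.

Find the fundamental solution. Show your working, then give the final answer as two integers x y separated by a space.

√8 = [2; 1,4, …], period ℓ=2 (even) → k=1
step 0: (2, 1)  from 2·(1,0) + (0,1)
step 1: (3, 1)  from 1·(2,1) + (1,0)
→ (3, 1).  Check: 3²=9, 8·1²=8, difference 1.

3 1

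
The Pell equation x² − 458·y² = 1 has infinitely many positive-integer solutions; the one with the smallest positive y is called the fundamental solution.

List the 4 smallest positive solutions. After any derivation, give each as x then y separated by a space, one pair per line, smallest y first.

22899 1070
1048728401 49003860
48029663286099 2244278779210
2199662518128033601 102783479481255720

d=458: √d = [21; 2,2,42] (ℓ=3, odd), read p_5/q_5
k=0  a_k=21  p_k/q_k = 21/1
k=1  a_k=2  p_k/q_k = 43/2
…
k=3  a_k=42  p_k/q_k = 4537/212
k=4  a_k=2  p_k/q_k = 9181/429
k=5  a_k=2  p_k/q_k = 22899/1070
→ (22899, 1070).  Check: 22899²=524364201, 458·1070²=524364200, difference 1.
k=2:  x_2 = 22899·22899+458·1070·1070 = 1048728401,  y_2 = 22899·1070+1070·22899 = 49003860
k=3:  x_3 = 22899·1048728401+458·1070·49003860 = 48029663286099,  y_3 = 22899·49003860+1070·1048728401 = 2244278779210
k=4:  x_4 = 22899·48029663286099+458·1070·2244278779210 = 2199662518128033601,  y_4 = 22899·2244278779210+1070·48029663286099 = 102783479481255720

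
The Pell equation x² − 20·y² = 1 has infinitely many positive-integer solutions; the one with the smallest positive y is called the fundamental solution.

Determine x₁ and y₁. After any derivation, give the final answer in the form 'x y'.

9 2

√20 = [4; 2,8, …], period ℓ=2 (even) → k=1
i=0: a=4 ⇒ p=4, q=1
i=1: a=2 ⇒ p=9, q=2
(x₁, y₁) = (9, 2);  9² − 20·2² = 1 ✓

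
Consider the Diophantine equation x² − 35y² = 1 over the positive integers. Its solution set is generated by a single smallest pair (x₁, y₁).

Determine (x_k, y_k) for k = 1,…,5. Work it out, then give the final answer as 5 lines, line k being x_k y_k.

√35 = [5; 1,10, …], period ℓ=2 (even) → k=1
k=0  a_k=5  p_k/q_k = 5/1
k=1  a_k=1  p_k/q_k = 6/1
→ (6, 1).  Check: 6²=36, 35·1²=35, difference 1.
n=2: (6,1)∘(6,1) = (6·6+35·1·1, 6·1+1·6) = (71,12)
n=3: (71,12)∘(6,1) = (6·71+35·1·12, 6·12+1·71) = (846,143)
n=4: (846,143)∘(6,1) = (6·846+35·1·143, 6·143+1·846) = (10081,1704)
n=5: (10081,1704)∘(6,1) = (6·10081+35·1·1704, 6·1704+1·10081) = (120126,20305)

6 1
71 12
846 143
10081 1704
120126 20305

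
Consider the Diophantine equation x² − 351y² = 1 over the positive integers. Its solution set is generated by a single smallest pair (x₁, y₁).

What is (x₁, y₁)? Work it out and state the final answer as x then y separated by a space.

62425 3332

√351 → a₀=18, period (1,2,1,3,2,2,2,3,1,2,1,36); ℓ=12 even so k=11
a_0=18:  p_0=18·1+0=18,  q_0=18·0+1=1
…
a_10=2:  p_10=2·16543+12796=45882,  q_10=2·883+683=2449
a_11=1:  p_11=1·45882+16543=62425,  q_11=1·2449+883=3332
(x₁, y₁) = (62425, 3332);  62425² − 351·3332² = 1 ✓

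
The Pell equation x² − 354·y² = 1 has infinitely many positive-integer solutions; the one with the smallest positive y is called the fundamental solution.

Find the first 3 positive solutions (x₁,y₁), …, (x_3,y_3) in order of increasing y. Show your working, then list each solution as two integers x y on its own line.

258065 13716
133195088449 7079239080
68745981000924305 3653807666346684

d=354: √d = [18; 1,4,2,2,18,2,2,4,1,36] (ℓ=10, even), read p_9/q_9
i=0: a=18 ⇒ p=18, q=1
i=1: a=1 ⇒ p=19, q=1
…
i=3: a=2 ⇒ p=207, q=11
…
i=5: a=18 ⇒ p=9351, q=497
…
i=7: a=2 ⇒ p=47771, q=2539
i=8: a=4 ⇒ p=210294, q=11177
i=9: a=1 ⇒ p=258065, q=13716
→ (258065, 13716).  Check: 258065²=66597544225, 354·13716²=66597544224, difference 1.
(258065+13716√354)^2 = 133195088449 + 7079239080√354
(258065+13716√354)^3 = 68745981000924305 + 3653807666346684√354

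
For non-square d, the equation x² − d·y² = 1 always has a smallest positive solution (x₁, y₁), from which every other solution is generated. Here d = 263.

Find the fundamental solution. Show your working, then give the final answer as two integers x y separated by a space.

√263 = [16; 4,1,1,1,1,15,1,1,1,1,4,32, …], period ℓ=12 (even) → k=11
a_0=16:  p_0=16·1+0=16,  q_0=16·0+1=1
a_1=4:  p_1=4·16+1=65,  q_1=4·1+0=4
a_2=1:  p_2=1·65+16=81,  q_2=1·4+1=5
a_3=1:  p_3=1·81+65=146,  q_3=1·5+4=9
a_4=1:  p_4=1·146+81=227,  q_4=1·9+5=14
a_5=1:  p_5=1·227+146=373,  q_5=1·14+9=23
a_6=15:  p_6=15·373+227=5822,  q_6=15·23+14=359
…
a_8=1:  p_8=1·6195+5822=12017,  q_8=1·382+359=741
…
a_10=1:  p_10=1·18212+12017=30229,  q_10=1·1123+741=1864
a_11=4:  p_11=4·30229+18212=139128,  q_11=4·1864+1123=8579
(x₁, y₁) = (139128, 8579);  139128² − 263·8579² = 1 ✓

139128 8579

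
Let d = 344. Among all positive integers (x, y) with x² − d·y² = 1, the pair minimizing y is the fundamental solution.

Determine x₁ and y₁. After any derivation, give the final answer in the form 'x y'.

10405 561

√344 = [18; 1,1,4,1,3,1,4,1,1,36, …], period ℓ=10 (even) → k=9
i=0: a=18 ⇒ p=18, q=1
i=1: a=1 ⇒ p=19, q=1
i=2: a=1 ⇒ p=37, q=2
…
i=7: a=4 ⇒ p=4711, q=254
i=8: a=1 ⇒ p=5694, q=307
i=9: a=1 ⇒ p=10405, q=561
fundamental: x₁=10405, y₁=561  (since 108264025 − 344·314721 = 1)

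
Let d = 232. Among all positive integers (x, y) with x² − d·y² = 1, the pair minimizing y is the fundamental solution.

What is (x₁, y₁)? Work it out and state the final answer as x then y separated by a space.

[15; 4,3,7,3,4,30] for √232; ℓ=6 ⇒ convergent index 5
i=0: a=15 ⇒ p=15, q=1
…
i=3: a=7 ⇒ p=1447, q=95
i=4: a=3 ⇒ p=4539, q=298
i=5: a=4 ⇒ p=19603, q=1287
→ (19603, 1287).  Check: 19603²=384277609, 232·1287²=384277608, difference 1.

19603 1287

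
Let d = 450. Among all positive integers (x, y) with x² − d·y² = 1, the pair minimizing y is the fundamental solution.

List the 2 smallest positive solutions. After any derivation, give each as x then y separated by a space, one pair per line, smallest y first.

19601 924
768398401 36222648

[21; 4,1,2,4,2,1,4,42] for √450; ℓ=8 ⇒ convergent index 7
i=0: a=21 ⇒ p=21, q=1
i=1: a=4 ⇒ p=85, q=4
i=2: a=1 ⇒ p=106, q=5
…
i=6: a=1 ⇒ p=4179, q=197
i=7: a=4 ⇒ p=19601, q=924
→ (19601, 924).  Check: 19601²=384199201, 450·924²=384199200, difference 1.
n=2: (19601,924)∘(19601,924) = (19601·19601+450·924·924, 19601·924+924·19601) = (768398401,36222648)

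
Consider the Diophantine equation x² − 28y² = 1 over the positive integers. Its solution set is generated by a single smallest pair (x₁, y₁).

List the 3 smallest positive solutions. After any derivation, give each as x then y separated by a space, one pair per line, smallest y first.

√28 → a₀=5, period (3,2,3,10); ℓ=4 even so k=3
a_0=5:  p_0=5·1+0=5,  q_0=5·0+1=1
a_1=3:  p_1=3·5+1=16,  q_1=3·1+0=3
a_2=2:  p_2=2·16+5=37,  q_2=2·3+1=7
a_3=3:  p_3=3·37+16=127,  q_3=3·7+3=24
→ (127, 24).  Check: 127²=16129, 28·24²=16128, difference 1.
n=2: (127,24)∘(127,24) = (127·127+28·24·24, 127·24+24·127) = (32257,6096)
n=3: (32257,6096)∘(127,24) = (127·32257+28·24·6096, 127·6096+24·32257) = (8193151,1548360)

127 24
32257 6096
8193151 1548360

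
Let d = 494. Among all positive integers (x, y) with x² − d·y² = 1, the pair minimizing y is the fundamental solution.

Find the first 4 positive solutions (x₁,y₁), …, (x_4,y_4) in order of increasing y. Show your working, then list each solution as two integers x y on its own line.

d=494: √d = [22; 4,2,2,1,2,1,2,2,4,44] (ℓ=10, even), read p_9/q_9
step 0: (22, 1)  from 22·(1,0) + (0,1)
…
step 4: (689, 31)  from 1·(489,22) + (200,9)
step 5: (1867, 84)  from 2·(689,31) + (489,22)
…
step 7: (6979, 314)  from 2·(2556,115) + (1867,84)
step 8: (16514, 743)  from 2·(6979,314) + (2556,115)
step 9: (73035, 3286)  from 4·(16514,743) + (6979,314)
(x₁, y₁) = (73035, 3286);  73035² − 494·3286² = 1 ✓
k=2:  x_2 = 73035·73035+494·3286·3286 = 10668222449,  y_2 = 73035·3286+3286·73035 = 479986020
k=3:  x_3 = 73035·10668222449+494·3286·479986020 = 1558307253052395,  y_3 = 73035·479986020+3286·10668222449 = 70111557938114
k=4:  x_4 = 73035·1558307253052395+494·3286·70111557938114 = 227621940442695115201,  y_4 = 73035·70111557938114+3286·1558307253052395 = 10241195267540325960

73035 3286
10668222449 479986020
1558307253052395 70111557938114
227621940442695115201 10241195267540325960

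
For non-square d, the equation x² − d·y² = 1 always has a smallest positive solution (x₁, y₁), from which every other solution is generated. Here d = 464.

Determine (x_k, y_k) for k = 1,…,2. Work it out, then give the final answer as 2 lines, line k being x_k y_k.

√464 → a₀=21, period (1,1,5,1,1,1,5,1,1,42); ℓ=10 even so k=9
i=0: a=21 ⇒ p=21, q=1
…
i=2: a=1 ⇒ p=43, q=2
i=3: a=5 ⇒ p=237, q=11
…
i=5: a=1 ⇒ p=517, q=24
…
i=8: a=1 ⇒ p=5299, q=246
i=9: a=1 ⇒ p=9801, q=455
(x₁, y₁) = (9801, 455);  9801² − 464·455² = 1 ✓
(x_2, y_2) = (9801·9801 + 464·455·455, 9801·455 + 455·9801) = (192119201, 8918910)

9801 455
192119201 8918910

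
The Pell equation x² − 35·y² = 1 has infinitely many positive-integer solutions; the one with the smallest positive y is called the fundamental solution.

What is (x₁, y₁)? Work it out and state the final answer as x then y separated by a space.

6 1

√35 = [5; 1,10, …], period ℓ=2 (even) → k=1
a_0=5:  p_0=5·1+0=5,  q_0=5·0+1=1
a_1=1:  p_1=1·5+1=6,  q_1=1·1+0=1
→ (6, 1).  Check: 6²=36, 35·1²=35, difference 1.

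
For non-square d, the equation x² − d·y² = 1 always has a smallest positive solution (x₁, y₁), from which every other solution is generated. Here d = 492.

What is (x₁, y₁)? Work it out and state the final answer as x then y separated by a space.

29767 1342

√492 → a₀=22, period (5,1,1,10,1,1,5,44); ℓ=8 even so k=7
k=0  a_k=22  p_k/q_k = 22/1
k=1  a_k=5  p_k/q_k = 111/5
k=2  a_k=1  p_k/q_k = 133/6
…
k=5  a_k=1  p_k/q_k = 2817/127
k=6  a_k=1  p_k/q_k = 5390/243
k=7  a_k=5  p_k/q_k = 29767/1342
fundamental: x₁=29767, y₁=1342  (since 886074289 − 492·1800964 = 1)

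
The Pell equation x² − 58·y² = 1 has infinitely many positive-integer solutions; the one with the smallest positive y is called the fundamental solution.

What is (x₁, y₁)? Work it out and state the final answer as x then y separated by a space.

d=58: √d = [7; 1,1,1,1,1,1,14] (ℓ=7, odd), read p_13/q_13
i=0: a=7 ⇒ p=7, q=1
i=1: a=1 ⇒ p=8, q=1
i=2: a=1 ⇒ p=15, q=2
…
i=4: a=1 ⇒ p=38, q=5
i=5: a=1 ⇒ p=61, q=8
i=6: a=1 ⇒ p=99, q=13
i=7: a=14 ⇒ p=1447, q=190
i=8: a=1 ⇒ p=1546, q=203
…
i=10: a=1 ⇒ p=4539, q=596
…
i=12: a=1 ⇒ p=12071, q=1585
i=13: a=1 ⇒ p=19603, q=2574
(x₁, y₁) = (19603, 2574);  19603² − 58·2574² = 1 ✓

19603 2574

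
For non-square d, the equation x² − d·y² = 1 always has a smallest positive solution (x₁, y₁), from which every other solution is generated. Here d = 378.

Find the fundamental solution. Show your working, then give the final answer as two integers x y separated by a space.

8749 450

[19; 2,3,1,4,1,3,2,38] for √378; ℓ=8 ⇒ convergent index 7
i=0: a=19 ⇒ p=19, q=1
i=1: a=2 ⇒ p=39, q=2
i=2: a=3 ⇒ p=136, q=7
…
i=5: a=1 ⇒ p=1011, q=52
i=6: a=3 ⇒ p=3869, q=199
i=7: a=2 ⇒ p=8749, q=450
→ (8749, 450).  Check: 8749²=76545001, 378·450²=76545000, difference 1.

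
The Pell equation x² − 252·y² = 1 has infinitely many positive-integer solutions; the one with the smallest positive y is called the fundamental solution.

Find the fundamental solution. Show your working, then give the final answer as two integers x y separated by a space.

127 8

√252 = [15; 1,6,1,30, …], period ℓ=4 (even) → k=3
k=0  a_k=15  p_k/q_k = 15/1
…
k=2  a_k=6  p_k/q_k = 111/7
k=3  a_k=1  p_k/q_k = 127/8
(x₁, y₁) = (127, 8);  127² − 252·8² = 1 ✓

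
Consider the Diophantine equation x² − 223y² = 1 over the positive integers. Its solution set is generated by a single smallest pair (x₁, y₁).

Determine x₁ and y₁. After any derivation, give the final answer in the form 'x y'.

224 15

√223 → a₀=14, period (1,13,1,28); ℓ=4 even so k=3
step 0: (14, 1)  from 14·(1,0) + (0,1)
step 1: (15, 1)  from 1·(14,1) + (1,0)
step 2: (209, 14)  from 13·(15,1) + (14,1)
step 3: (224, 15)  from 1·(209,14) + (15,1)
→ (224, 15).  Check: 224²=50176, 223·15²=50175, difference 1.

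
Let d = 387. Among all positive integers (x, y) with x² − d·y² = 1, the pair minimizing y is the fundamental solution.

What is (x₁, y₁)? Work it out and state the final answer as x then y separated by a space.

d=387: √d = [19; 1,2,19,2,1,38] (ℓ=6, even), read p_5/q_5
k=0  a_k=19  p_k/q_k = 19/1
k=1  a_k=1  p_k/q_k = 20/1
…
k=4  a_k=2  p_k/q_k = 2341/119
k=5  a_k=1  p_k/q_k = 3482/177
fundamental: x₁=3482, y₁=177  (since 12124324 − 387·31329 = 1)

3482 177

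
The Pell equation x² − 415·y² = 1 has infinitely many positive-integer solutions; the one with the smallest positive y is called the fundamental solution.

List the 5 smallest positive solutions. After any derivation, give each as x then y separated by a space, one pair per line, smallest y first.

√415 → a₀=20, period (2,1,2,4,6,…,1,2,40); ℓ=16 even so k=15
step 0: (20, 1)  from 20·(1,0) + (0,1)
step 1: (41, 2)  from 2·(20,1) + (1,0)
…
step 3: (163, 8)  from 2·(61,3) + (41,2)
…
step 7: (9595, 471)  from 1·(5154,253) + (4441,218)
step 8: (33939, 1666)  from 3·(9595,471) + (5154,253)
…
step 14: (6841255, 335824)  from 1·(4730294,232201) + (2110961,103623)
step 15: (18412804, 903849)  from 2·(6841255,335824) + (4730294,232201)
→ (18412804, 903849).  Check: 18412804²=339031351142416, 415·903849²=339031351142415, difference 1.
n=2: (18412804,903849)∘(18412804,903849) = (18412804·18412804+415·903849·903849, 18412804·903849+903849·18412804) = (678062702284831,33284788965192)
n=3: (678062702284831,33284788965192)∘(18412804,903849) = (18412804·678062702284831+415·903849·33284788965192, 18412804·33284788965192+903849·678062702284831) = (24970071273761872339444,1225732590794885332887)
n=4: (24970071273761872339444,1225732590794885332887)∘(18412804,903849) = (18412804·24970071273761872339444+415·903849·1225732590794885332887, 18412804·1225732590794885332887+903849·24970071273761872339444) = (919538056459614718055705397121,45138347901436822389057205104)
n=5: (919538056459614718055705397121,45138347901436822389057205104)∘(18412804,903849) = (18412804·919538056459614718055705397121+415·903849·45138347901436822389057205104, 18412804·45138347901436822389057205104+903849·919538056459614718055705397121) = (33862548008263614468078655355989935124,1662247105585933832332453329850170345)

18412804 903849
678062702284831 33284788965192
24970071273761872339444 1225732590794885332887
919538056459614718055705397121 45138347901436822389057205104
33862548008263614468078655355989935124 1662247105585933832332453329850170345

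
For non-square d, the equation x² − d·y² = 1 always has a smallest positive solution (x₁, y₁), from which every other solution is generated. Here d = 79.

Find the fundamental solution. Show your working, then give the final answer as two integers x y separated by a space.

d=79: √d = [8; 1,7,1,16] (ℓ=4, even), read p_3/q_3
a_0=8:  p_0=8·1+0=8,  q_0=8·0+1=1
a_1=1:  p_1=1·8+1=9,  q_1=1·1+0=1
a_2=7:  p_2=7·9+8=71,  q_2=7·1+1=8
a_3=1:  p_3=1·71+9=80,  q_3=1·8+1=9
(x₁, y₁) = (80, 9);  80² − 79·9² = 1 ✓

80 9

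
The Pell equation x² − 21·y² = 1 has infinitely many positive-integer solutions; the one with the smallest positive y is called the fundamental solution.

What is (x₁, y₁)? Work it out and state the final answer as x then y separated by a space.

[4; 1,1,2,1,1,8] for √21; ℓ=6 ⇒ convergent index 5
a_0=4:  p_0=4·1+0=4,  q_0=4·0+1=1
a_1=1:  p_1=1·4+1=5,  q_1=1·1+0=1
…
a_4=1:  p_4=1·23+9=32,  q_4=1·5+2=7
a_5=1:  p_5=1·32+23=55,  q_5=1·7+5=12
(x₁, y₁) = (55, 12);  55² − 21·12² = 1 ✓

55 12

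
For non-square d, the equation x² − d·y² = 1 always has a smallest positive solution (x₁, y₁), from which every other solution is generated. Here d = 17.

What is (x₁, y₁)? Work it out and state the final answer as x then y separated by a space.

√17 = [4; 8, …], period ℓ=1 (odd) → k=1
a_0=4:  p_0=4·1+0=4,  q_0=4·0+1=1
a_1=8:  p_1=8·4+1=33,  q_1=8·1+0=8
fundamental: x₁=33, y₁=8  (since 1089 − 17·64 = 1)

33 8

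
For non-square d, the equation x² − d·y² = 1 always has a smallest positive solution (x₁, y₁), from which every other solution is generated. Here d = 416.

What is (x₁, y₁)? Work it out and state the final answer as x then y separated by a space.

√416 → a₀=20, period (2,1,1,9,1,1,2,40); ℓ=8 even so k=7
step 0: (20, 1)  from 20·(1,0) + (0,1)
…
step 2: (61, 3)  from 1·(41,2) + (20,1)
step 3: (102, 5)  from 1·(61,3) + (41,2)
step 4: (979, 48)  from 9·(102,5) + (61,3)
step 5: (1081, 53)  from 1·(979,48) + (102,5)
step 6: (2060, 101)  from 1·(1081,53) + (979,48)
step 7: (5201, 255)  from 2·(2060,101) + (1081,53)
(x₁, y₁) = (5201, 255);  5201² − 416·255² = 1 ✓

5201 255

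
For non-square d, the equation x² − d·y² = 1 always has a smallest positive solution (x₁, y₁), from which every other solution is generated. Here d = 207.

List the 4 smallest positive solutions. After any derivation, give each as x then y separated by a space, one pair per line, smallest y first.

[14; 2,1,1,2,1,1,2,28] for √207; ℓ=8 ⇒ convergent index 7
i=0: a=14 ⇒ p=14, q=1
i=1: a=2 ⇒ p=29, q=2
i=2: a=1 ⇒ p=43, q=3
i=3: a=1 ⇒ p=72, q=5
i=4: a=2 ⇒ p=187, q=13
i=5: a=1 ⇒ p=259, q=18
i=6: a=1 ⇒ p=446, q=31
i=7: a=2 ⇒ p=1151, q=80
→ (1151, 80).  Check: 1151²=1324801, 207·80²=1324800, difference 1.
(1151+80√207)^2 = 2649601 + 184160√207
(1151+80√207)^3 = 6099380351 + 423936240√207
(1151+80√207)^4 = 14040770918401 + 975901040320√207

1151 80
2649601 184160
6099380351 423936240
14040770918401 975901040320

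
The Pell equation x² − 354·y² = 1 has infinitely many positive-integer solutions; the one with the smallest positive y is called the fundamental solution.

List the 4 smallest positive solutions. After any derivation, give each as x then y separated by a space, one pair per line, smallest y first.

√354 = [18; 1,4,2,2,18,2,2,4,1,36, …], period ℓ=10 (even) → k=9
step 0: (18, 1)  from 18·(1,0) + (0,1)
step 1: (19, 1)  from 1·(18,1) + (1,0)
…
step 3: (207, 11)  from 2·(94,5) + (19,1)
…
step 5: (9351, 497)  from 18·(508,27) + (207,11)
step 6: (19210, 1021)  from 2·(9351,497) + (508,27)
step 7: (47771, 2539)  from 2·(19210,1021) + (9351,497)
step 8: (210294, 11177)  from 4·(47771,2539) + (19210,1021)
step 9: (258065, 13716)  from 1·(210294,11177) + (47771,2539)
(x₁, y₁) = (258065, 13716);  258065² − 354·13716² = 1 ✓
(x_2, y_2) = (258065·258065 + 354·13716·13716, 258065·13716 + 13716·258065) = (133195088449, 7079239080)
(x_3, y_3) = (258065·133195088449 + 354·13716·7079239080, 258065·7079239080 + 13716·133195088449) = (68745981000924305, 3653807666346684)
(x_4, y_4) = (258065·68745981000924305 + 354·13716·3653807666346684, 258065·3653807666346684 + 13716·68745981000924305) = (35481863173873866451201, 1885839750824434773840)

258065 13716
133195088449 7079239080
68745981000924305 3653807666346684
35481863173873866451201 1885839750824434773840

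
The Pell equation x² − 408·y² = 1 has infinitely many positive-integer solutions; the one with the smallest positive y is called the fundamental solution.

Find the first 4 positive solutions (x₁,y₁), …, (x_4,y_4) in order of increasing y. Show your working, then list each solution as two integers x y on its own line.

101 5
20401 1010
4120901 204015
832401601 41210020

[20; 5,40] for √408; ℓ=2 ⇒ convergent index 1
k=0  a_k=20  p_k/q_k = 20/1
k=1  a_k=5  p_k/q_k = 101/5
(x₁, y₁) = (101, 5);  101² − 408·5² = 1 ✓
k=2:  x_2 = 101·101+408·5·5 = 20401,  y_2 = 101·5+5·101 = 1010
k=3:  x_3 = 101·20401+408·5·1010 = 4120901,  y_3 = 101·1010+5·20401 = 204015
k=4:  x_4 = 101·4120901+408·5·204015 = 832401601,  y_4 = 101·204015+5·4120901 = 41210020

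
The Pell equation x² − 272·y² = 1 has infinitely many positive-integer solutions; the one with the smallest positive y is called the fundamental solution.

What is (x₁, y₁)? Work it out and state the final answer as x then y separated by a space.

33 2

[16; 2,32] for √272; ℓ=2 ⇒ convergent index 1
step 0: (16, 1)  from 16·(1,0) + (0,1)
step 1: (33, 2)  from 2·(16,1) + (1,0)
(x₁, y₁) = (33, 2);  33² − 272·2² = 1 ✓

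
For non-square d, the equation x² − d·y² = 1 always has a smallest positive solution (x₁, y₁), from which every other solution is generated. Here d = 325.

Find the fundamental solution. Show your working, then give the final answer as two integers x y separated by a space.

649 36

[18; 36] for √325; ℓ=1 ⇒ convergent index 1
step 0: (18, 1)  from 18·(1,0) + (0,1)
step 1: (649, 36)  from 36·(18,1) + (1,0)
(x₁, y₁) = (649, 36);  649² − 325·36² = 1 ✓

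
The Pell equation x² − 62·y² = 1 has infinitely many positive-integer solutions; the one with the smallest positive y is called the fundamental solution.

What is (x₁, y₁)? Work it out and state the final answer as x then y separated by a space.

63 8

[7; 1,6,1,14] for √62; ℓ=4 ⇒ convergent index 3
i=0: a=7 ⇒ p=7, q=1
i=1: a=1 ⇒ p=8, q=1
i=2: a=6 ⇒ p=55, q=7
i=3: a=1 ⇒ p=63, q=8
(x₁, y₁) = (63, 8);  63² − 62·8² = 1 ✓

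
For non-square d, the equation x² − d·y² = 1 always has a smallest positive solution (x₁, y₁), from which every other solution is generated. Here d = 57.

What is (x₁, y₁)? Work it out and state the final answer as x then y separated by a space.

d=57: √d = [7; 1,1,4,1,1,14] (ℓ=6, even), read p_5/q_5
step 0: (7, 1)  from 7·(1,0) + (0,1)
…
step 2: (15, 2)  from 1·(8,1) + (7,1)
…
step 4: (83, 11)  from 1·(68,9) + (15,2)
step 5: (151, 20)  from 1·(83,11) + (68,9)
fundamental: x₁=151, y₁=20  (since 22801 − 57·400 = 1)

151 20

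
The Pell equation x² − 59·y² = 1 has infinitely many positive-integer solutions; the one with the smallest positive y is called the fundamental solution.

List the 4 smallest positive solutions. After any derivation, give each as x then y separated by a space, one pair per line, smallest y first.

[7; 1,2,7,2,1,14] for √59; ℓ=6 ⇒ convergent index 5
a_0=7:  p_0=7·1+0=7,  q_0=7·0+1=1
a_1=1:  p_1=1·7+1=8,  q_1=1·1+0=1
a_2=2:  p_2=2·8+7=23,  q_2=2·1+1=3
…
a_4=2:  p_4=2·169+23=361,  q_4=2·22+3=47
a_5=1:  p_5=1·361+169=530,  q_5=1·47+22=69
fundamental: x₁=530, y₁=69  (since 280900 − 59·4761 = 1)
(x_2, y_2) = (530·530 + 59·69·69, 530·69 + 69·530) = (561799, 73140)
(x_3, y_3) = (530·561799 + 59·69·73140, 530·73140 + 69·561799) = (595506410, 77528331)
(x_4, y_4) = (530·595506410 + 59·69·77528331, 530·77528331 + 69·595506410) = (631236232801, 82179957720)

530 69
561799 73140
595506410 77528331
631236232801 82179957720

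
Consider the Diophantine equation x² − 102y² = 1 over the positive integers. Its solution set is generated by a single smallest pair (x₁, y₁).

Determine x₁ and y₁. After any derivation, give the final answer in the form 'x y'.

[10; 10,20] for √102; ℓ=2 ⇒ convergent index 1
k=0  a_k=10  p_k/q_k = 10/1
k=1  a_k=10  p_k/q_k = 101/10
(x₁, y₁) = (101, 10);  101² − 102·10² = 1 ✓

101 10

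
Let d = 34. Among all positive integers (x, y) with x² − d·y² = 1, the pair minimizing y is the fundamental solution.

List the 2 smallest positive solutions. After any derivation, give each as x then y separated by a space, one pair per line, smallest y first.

√34 → a₀=5, period (1,4,1,10); ℓ=4 even so k=3
k=0  a_k=5  p_k/q_k = 5/1
k=1  a_k=1  p_k/q_k = 6/1
k=2  a_k=4  p_k/q_k = 29/5
k=3  a_k=1  p_k/q_k = 35/6
(x₁, y₁) = (35, 6);  35² − 34·6² = 1 ✓
(x_2, y_2) = (35·35 + 34·6·6, 35·6 + 6·35) = (2449, 420)

35 6
2449 420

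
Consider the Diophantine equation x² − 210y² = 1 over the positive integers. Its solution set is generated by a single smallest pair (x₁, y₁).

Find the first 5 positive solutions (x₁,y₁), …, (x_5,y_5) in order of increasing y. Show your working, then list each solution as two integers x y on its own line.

√210 → a₀=14, period (2,28); ℓ=2 even so k=1
a_0=14:  p_0=14·1+0=14,  q_0=14·0+1=1
a_1=2:  p_1=2·14+1=29,  q_1=2·1+0=2
→ (29, 2).  Check: 29²=841, 210·2²=840, difference 1.
n=2: (29,2)∘(29,2) = (29·29+210·2·2, 29·2+2·29) = (1681,116)
n=3: (1681,116)∘(29,2) = (29·1681+210·2·116, 29·116+2·1681) = (97469,6726)
n=4: (97469,6726)∘(29,2) = (29·97469+210·2·6726, 29·6726+2·97469) = (5651521,389992)
n=5: (5651521,389992)∘(29,2) = (29·5651521+210·2·389992, 29·389992+2·5651521) = (327690749,22612810)

29 2
1681 116
97469 6726
5651521 389992
327690749 22612810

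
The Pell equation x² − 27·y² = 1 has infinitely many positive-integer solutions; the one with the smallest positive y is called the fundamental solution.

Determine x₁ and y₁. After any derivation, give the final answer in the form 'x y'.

√27 → a₀=5, period (5,10); ℓ=2 even so k=1
i=0: a=5 ⇒ p=5, q=1
i=1: a=5 ⇒ p=26, q=5
(x₁, y₁) = (26, 5);  26² − 27·5² = 1 ✓

26 5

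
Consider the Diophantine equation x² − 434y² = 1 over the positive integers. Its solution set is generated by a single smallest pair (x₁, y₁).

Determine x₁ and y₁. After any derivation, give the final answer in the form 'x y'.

√434 → a₀=20, period (1,4,1,40); ℓ=4 even so k=3
i=0: a=20 ⇒ p=20, q=1
i=1: a=1 ⇒ p=21, q=1
i=2: a=4 ⇒ p=104, q=5
i=3: a=1 ⇒ p=125, q=6
→ (125, 6).  Check: 125²=15625, 434·6²=15624, difference 1.

125 6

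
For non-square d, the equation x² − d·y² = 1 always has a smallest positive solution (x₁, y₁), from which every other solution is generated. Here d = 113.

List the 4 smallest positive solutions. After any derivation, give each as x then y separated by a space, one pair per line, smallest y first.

1204353 113296
2900932297217 272896754976
6987493029899166849 657328051091107760
16830816386073401651890177 1583310020631184911403584

[10; 1,1,1,2,2,1,1,1,20] for √113; ℓ=9 ⇒ convergent index 17
k=0  a_k=10  p_k/q_k = 10/1
k=1  a_k=1  p_k/q_k = 11/1
…
k=3  a_k=1  p_k/q_k = 32/3
…
k=7  a_k=1  p_k/q_k = 489/46
…
k=16  a_k=1  p_k/q_k = 758918/71393
k=17  a_k=1  p_k/q_k = 1204353/113296
(x₁, y₁) = (1204353, 113296);  1204353² − 113·113296² = 1 ✓
(x_2, y_2) = (1204353·1204353 + 113·113296·113296, 1204353·113296 + 113296·1204353) = (2900932297217, 272896754976)
(x_3, y_3) = (1204353·2900932297217 + 113·113296·272896754976, 1204353·272896754976 + 113296·2900932297217) = (6987493029899166849, 657328051091107760)
(x_4, y_4) = (1204353·6987493029899166849 + 113·113296·657328051091107760, 1204353·657328051091107760 + 113296·6987493029899166849) = (16830816386073401651890177, 1583310020631184911403584)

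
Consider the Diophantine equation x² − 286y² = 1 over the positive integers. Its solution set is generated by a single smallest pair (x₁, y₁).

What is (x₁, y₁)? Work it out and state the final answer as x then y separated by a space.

√286 → a₀=16, period (1,10,3,3,2,3,3,10,1,32); ℓ=10 even so k=9
i=0: a=16 ⇒ p=16, q=1
i=1: a=1 ⇒ p=17, q=1
i=2: a=10 ⇒ p=186, q=11
…
i=6: a=3 ⇒ p=15102, q=893
…
i=8: a=10 ⇒ p=512132, q=30283
i=9: a=1 ⇒ p=561835, q=33222
(x₁, y₁) = (561835, 33222);  561835² − 286·33222² = 1 ✓

561835 33222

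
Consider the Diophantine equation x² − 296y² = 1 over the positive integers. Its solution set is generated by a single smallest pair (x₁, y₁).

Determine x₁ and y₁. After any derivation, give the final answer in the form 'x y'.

3699 215

d=296: √d = [17; 4,1,7,1,4,34] (ℓ=6, even), read p_5/q_5
k=0  a_k=17  p_k/q_k = 17/1
…
k=2  a_k=1  p_k/q_k = 86/5
k=3  a_k=7  p_k/q_k = 671/39
k=4  a_k=1  p_k/q_k = 757/44
k=5  a_k=4  p_k/q_k = 3699/215
fundamental: x₁=3699, y₁=215  (since 13682601 − 296·46225 = 1)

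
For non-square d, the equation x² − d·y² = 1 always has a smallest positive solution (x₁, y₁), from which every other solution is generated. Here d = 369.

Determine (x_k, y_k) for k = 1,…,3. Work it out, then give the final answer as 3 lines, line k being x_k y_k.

8396801 437120
141012534067201 7340819306240
2368108374136006451201 123278797782910239360

[19; 4,1,3,2,7,4,7,2,3,1,4,38] for √369; ℓ=12 ⇒ convergent index 11
step 0: (19, 1)  from 19·(1,0) + (0,1)
…
step 2: (96, 5)  from 1·(77,4) + (19,1)
step 3: (365, 19)  from 3·(96,5) + (77,4)
step 4: (826, 43)  from 2·(365,19) + (96,5)
step 5: (6147, 320)  from 7·(826,43) + (365,19)
…
step 8: (393504, 20485)  from 2·(184045,9581) + (25414,1323)
…
step 10: (1758061, 91521)  from 1·(1364557,71036) + (393504,20485)
step 11: (8396801, 437120)  from 4·(1758061,91521) + (1364557,71036)
fundamental: x₁=8396801, y₁=437120  (since 70506267033601 − 369·191073894400 = 1)
(x_2, y_2) = (8396801·8396801 + 369·437120·437120, 8396801·437120 + 437120·8396801) = (141012534067201, 7340819306240)
(x_3, y_3) = (8396801·141012534067201 + 369·437120·7340819306240, 8396801·7340819306240 + 437120·141012534067201) = (2368108374136006451201, 123278797782910239360)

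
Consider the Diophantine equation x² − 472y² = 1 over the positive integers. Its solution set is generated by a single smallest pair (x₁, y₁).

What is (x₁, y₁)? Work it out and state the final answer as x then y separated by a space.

306917 14127

[21; 1,2,1,1,1,…,2,1,42] for √472; ℓ=14 ⇒ convergent index 13
step 0: (21, 1)  from 21·(1,0) + (0,1)
step 1: (22, 1)  from 1·(21,1) + (1,0)
step 2: (65, 3)  from 2·(22,1) + (21,1)
step 3: (87, 4)  from 1·(65,3) + (22,1)
step 4: (152, 7)  from 1·(87,4) + (65,3)
step 5: (239, 11)  from 1·(152,7) + (87,4)
step 6: (1108, 51)  from 4·(239,11) + (152,7)
…
step 8: (24224, 1115)  from 4·(5779,266) + (1108,51)
…
step 10: (54227, 2496)  from 1·(30003,1381) + (24224,1115)
step 11: (84230, 3877)  from 1·(54227,2496) + (30003,1381)
step 12: (222687, 10250)  from 2·(84230,3877) + (54227,2496)
step 13: (306917, 14127)  from 1·(222687,10250) + (84230,3877)
→ (306917, 14127).  Check: 306917²=94198044889, 472·14127²=94198044888, difference 1.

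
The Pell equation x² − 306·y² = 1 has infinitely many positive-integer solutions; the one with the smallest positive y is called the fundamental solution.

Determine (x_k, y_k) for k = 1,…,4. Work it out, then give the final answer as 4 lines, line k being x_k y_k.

35 2
2449 140
171395 9798
11995201 685720

√306 = [17; 2,34, …], period ℓ=2 (even) → k=1
i=0: a=17 ⇒ p=17, q=1
i=1: a=2 ⇒ p=35, q=2
→ (35, 2).  Check: 35²=1225, 306·2²=1224, difference 1.
n=2: (35,2)∘(35,2) = (35·35+306·2·2, 35·2+2·35) = (2449,140)
n=3: (2449,140)∘(35,2) = (35·2449+306·2·140, 35·140+2·2449) = (171395,9798)
n=4: (171395,9798)∘(35,2) = (35·171395+306·2·9798, 35·9798+2·171395) = (11995201,685720)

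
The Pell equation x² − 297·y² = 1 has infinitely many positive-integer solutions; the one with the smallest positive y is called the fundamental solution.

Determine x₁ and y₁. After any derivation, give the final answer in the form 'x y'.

√297 → a₀=17, period (4,3,1,1,2,1,1,3,4,34); ℓ=10 even so k=9
step 0: (17, 1)  from 17·(1,0) + (0,1)
…
step 2: (224, 13)  from 3·(69,4) + (17,1)
step 3: (293, 17)  from 1·(224,13) + (69,4)
step 4: (517, 30)  from 1·(293,17) + (224,13)
…
step 6: (1844, 107)  from 1·(1327,77) + (517,30)
step 7: (3171, 184)  from 1·(1844,107) + (1327,77)
step 8: (11357, 659)  from 3·(3171,184) + (1844,107)
step 9: (48599, 2820)  from 4·(11357,659) + (3171,184)
→ (48599, 2820).  Check: 48599²=2361862801, 297·2820²=2361862800, difference 1.

48599 2820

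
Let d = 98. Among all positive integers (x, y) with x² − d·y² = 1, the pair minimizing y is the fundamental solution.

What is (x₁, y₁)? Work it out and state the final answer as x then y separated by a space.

99 10

d=98: √d = [9; 1,8,1,18] (ℓ=4, even), read p_3/q_3
a_0=9:  p_0=9·1+0=9,  q_0=9·0+1=1
…
a_2=8:  p_2=8·10+9=89,  q_2=8·1+1=9
a_3=1:  p_3=1·89+10=99,  q_3=1·9+1=10
→ (99, 10).  Check: 99²=9801, 98·10²=9800, difference 1.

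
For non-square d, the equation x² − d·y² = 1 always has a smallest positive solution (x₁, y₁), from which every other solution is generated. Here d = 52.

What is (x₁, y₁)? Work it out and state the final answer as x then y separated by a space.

√52 → a₀=7, period (4,1,2,1,4,14); ℓ=6 even so k=5
k=0  a_k=7  p_k/q_k = 7/1
k=1  a_k=4  p_k/q_k = 29/4
k=2  a_k=1  p_k/q_k = 36/5
k=3  a_k=2  p_k/q_k = 101/14
k=4  a_k=1  p_k/q_k = 137/19
k=5  a_k=4  p_k/q_k = 649/90
fundamental: x₁=649, y₁=90  (since 421201 − 52·8100 = 1)

649 90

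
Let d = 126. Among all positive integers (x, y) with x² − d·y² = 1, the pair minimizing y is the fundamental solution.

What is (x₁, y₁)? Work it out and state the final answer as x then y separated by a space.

449 40

√126 → a₀=11, period (4,2,4,22); ℓ=4 even so k=3
k=0  a_k=11  p_k/q_k = 11/1
k=1  a_k=4  p_k/q_k = 45/4
k=2  a_k=2  p_k/q_k = 101/9
k=3  a_k=4  p_k/q_k = 449/40
fundamental: x₁=449, y₁=40  (since 201601 − 126·1600 = 1)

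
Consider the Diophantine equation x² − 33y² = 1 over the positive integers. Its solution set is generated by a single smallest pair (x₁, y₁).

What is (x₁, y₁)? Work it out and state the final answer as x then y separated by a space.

[5; 1,2,1,10] for √33; ℓ=4 ⇒ convergent index 3
i=0: a=5 ⇒ p=5, q=1
…
i=2: a=2 ⇒ p=17, q=3
i=3: a=1 ⇒ p=23, q=4
(x₁, y₁) = (23, 4);  23² − 33·4² = 1 ✓

23 4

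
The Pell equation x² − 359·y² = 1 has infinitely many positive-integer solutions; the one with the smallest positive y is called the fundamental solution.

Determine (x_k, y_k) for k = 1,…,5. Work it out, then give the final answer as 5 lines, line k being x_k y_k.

√359 → a₀=18, period (1,17,1,36); ℓ=4 even so k=3
a_0=18:  p_0=18·1+0=18,  q_0=18·0+1=1
a_1=1:  p_1=1·18+1=19,  q_1=1·1+0=1
a_2=17:  p_2=17·19+18=341,  q_2=17·1+1=18
a_3=1:  p_3=1·341+19=360,  q_3=1·18+1=19
→ (360, 19).  Check: 360²=129600, 359·19²=129599, difference 1.
(360+19√359)^2 = 259199 + 13680√359
(360+19√359)^3 = 186622920 + 9849581√359
(360+19√359)^4 = 134368243201 + 7091684640√359
(360+19√359)^5 = 96744948481800 + 5106003091219√359

360 19
259199 13680
186622920 9849581
134368243201 7091684640
96744948481800 5106003091219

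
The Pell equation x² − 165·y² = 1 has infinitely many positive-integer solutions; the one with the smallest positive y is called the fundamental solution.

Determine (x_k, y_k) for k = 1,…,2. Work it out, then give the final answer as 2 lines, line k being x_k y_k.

1079 84
2328481 181272

[12; 1,5,2,5,1,24] for √165; ℓ=6 ⇒ convergent index 5
k=0  a_k=12  p_k/q_k = 12/1
k=1  a_k=1  p_k/q_k = 13/1
k=2  a_k=5  p_k/q_k = 77/6
…
k=4  a_k=5  p_k/q_k = 912/71
k=5  a_k=1  p_k/q_k = 1079/84
→ (1079, 84).  Check: 1079²=1164241, 165·84²=1164240, difference 1.
(x_2, y_2) = (1079·1079 + 165·84·84, 1079·84 + 84·1079) = (2328481, 181272)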